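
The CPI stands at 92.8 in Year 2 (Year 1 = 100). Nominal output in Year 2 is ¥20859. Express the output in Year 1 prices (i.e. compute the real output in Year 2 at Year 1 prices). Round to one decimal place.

22477.4

Real = Nominal ÷ (Index/100) = 20859 ÷ (92.8/100)
     = 20859 ÷ 0.928 = 22477.3707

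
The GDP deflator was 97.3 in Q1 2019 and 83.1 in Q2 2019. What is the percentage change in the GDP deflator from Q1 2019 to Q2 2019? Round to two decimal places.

Change = (83.1 − 97.3) / 97.3 × 100
       = -14.2 / 97.3 × 100 = -14.5940%

-14.59%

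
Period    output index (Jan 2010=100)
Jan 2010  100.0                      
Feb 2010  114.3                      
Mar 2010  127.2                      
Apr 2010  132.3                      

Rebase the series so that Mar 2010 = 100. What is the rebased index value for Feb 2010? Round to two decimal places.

Rebased(Feb 2010) = 114.3 / 127.2 × 100 = 89.8585

89.86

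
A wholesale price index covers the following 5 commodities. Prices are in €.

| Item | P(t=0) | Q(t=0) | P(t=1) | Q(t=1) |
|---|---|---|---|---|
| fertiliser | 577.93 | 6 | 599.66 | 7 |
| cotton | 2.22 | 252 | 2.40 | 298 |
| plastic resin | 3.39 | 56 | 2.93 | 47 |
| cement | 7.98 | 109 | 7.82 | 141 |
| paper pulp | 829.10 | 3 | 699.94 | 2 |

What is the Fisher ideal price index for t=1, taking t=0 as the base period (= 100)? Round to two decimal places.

Laspeyres component (base-period weights):
ΣP(t=1)Q(t=0) = 599.66×6 + 2.40×252 + 2.93×56 + 7.82×109 + 699.94×3 = 3597.96 + 604.8 + 164.08 + 852.38 + 2099.82 = 7319.04
ΣP(t=0)Q(t=0) = 577.93×6 + 2.22×252 + 3.39×56 + 7.98×109 + 829.10×3 = 3467.58 + 559.44 + 189.84 + 869.82 + 2487.3 = 7573.98
L = 7319.04 / 7573.98 × 100 = 96.6340
Paasche component (current-period weights):
ΣP(t=1)Q(t=1) = 599.66×7 + 2.40×298 + 2.93×47 + 7.82×141 + 699.94×2 = 4197.62 + 715.2 + 137.71 + 1102.62 + 1399.88 = 7553.03
ΣP(t=0)Q(t=1) = 577.93×7 + 2.22×298 + 3.39×47 + 7.98×141 + 829.10×2 = 4045.51 + 661.56 + 159.33 + 1125.18 + 1658.2 = 7649.78
P = 7553.03 / 7649.78 × 100 = 98.7353
Fisher = √(L × P) = √(96.6340 × 98.7353) = 97.6790

97.68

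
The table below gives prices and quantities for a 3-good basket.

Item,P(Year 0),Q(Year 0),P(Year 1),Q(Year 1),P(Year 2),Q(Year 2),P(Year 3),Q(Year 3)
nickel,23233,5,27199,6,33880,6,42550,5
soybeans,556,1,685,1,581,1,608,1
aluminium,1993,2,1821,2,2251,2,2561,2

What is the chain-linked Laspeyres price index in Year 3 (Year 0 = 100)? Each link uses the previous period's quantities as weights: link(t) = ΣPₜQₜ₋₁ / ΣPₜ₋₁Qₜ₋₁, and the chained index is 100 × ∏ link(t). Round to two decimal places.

Link Year 0→Year 1:
ΣP(Year 1)Q(Year 0) = 27199×5 + 685×1 + 1821×2 = 135995 + 685 + 3642 = 140322
ΣP(Year 0)Q(Year 0) = 23233×5 + 556×1 + 1993×2 = 116165 + 556 + 3986 = 120707
link = 140322/120707 = 1.162501
Link Year 1→Year 2:
ΣP(Year 2)Q(Year 1) = 33880×6 + 581×1 + 2251×2 = 203280 + 581 + 4502 = 208363
ΣP(Year 1)Q(Year 1) = 27199×6 + 685×1 + 1821×2 = 163194 + 685 + 3642 = 167521
link = 208363/167521 = 1.243802
Link Year 2→Year 3:
ΣP(Year 3)Q(Year 2) = 42550×6 + 608×1 + 2561×2 = 255300 + 608 + 5122 = 261030
ΣP(Year 2)Q(Year 2) = 33880×6 + 581×1 + 2251×2 = 203280 + 581 + 4502 = 208363
link = 261030/208363 = 1.252766
Chained index = 100 × 1.162501 × 1.243802 × 1.252766 = 181.1400

181.14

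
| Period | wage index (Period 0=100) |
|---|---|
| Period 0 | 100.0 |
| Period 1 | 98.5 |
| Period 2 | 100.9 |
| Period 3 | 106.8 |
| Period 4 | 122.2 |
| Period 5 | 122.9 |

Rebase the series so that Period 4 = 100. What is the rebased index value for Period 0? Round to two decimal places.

81.83

Rebased(Period 0) = 100.0 / 122.2 × 100 = 81.8331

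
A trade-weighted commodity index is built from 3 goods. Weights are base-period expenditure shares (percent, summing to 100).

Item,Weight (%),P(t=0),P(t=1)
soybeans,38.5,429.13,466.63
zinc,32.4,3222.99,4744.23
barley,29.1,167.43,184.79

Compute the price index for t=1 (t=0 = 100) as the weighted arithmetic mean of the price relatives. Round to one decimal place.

soybeans: 38.5 × (466.63/429.13) = 38.5 × 1.087386 = 41.8644
zinc: 32.4 × (4744.23/3222.99) = 32.4 × 1.471997 = 47.6927
barley: 29.1 × (184.79/167.43) = 29.1 × 1.103685 = 32.1172
Index = Σ wᵢ·(p₁ᵢ/p₀ᵢ) = 41.8644 + 47.6927 + 32.1172 = 121.6743

121.7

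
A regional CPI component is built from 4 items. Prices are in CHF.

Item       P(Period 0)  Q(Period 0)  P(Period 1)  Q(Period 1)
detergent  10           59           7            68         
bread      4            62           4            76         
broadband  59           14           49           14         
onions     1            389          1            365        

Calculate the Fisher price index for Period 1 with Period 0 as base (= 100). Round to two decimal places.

84.37

Laspeyres component (base-period weights):
ΣP(Period 1)Q(Period 0) = 7×59 + 4×62 + 49×14 + 1×389 = 413 + 248 + 686 + 389 = 1736
ΣP(Period 0)Q(Period 0) = 10×59 + 4×62 + 59×14 + 1×389 = 590 + 248 + 826 + 389 = 2053
L = 1736 / 2053 × 100 = 84.5592
Paasche component (current-period weights):
ΣP(Period 1)Q(Period 1) = 7×68 + 4×76 + 49×14 + 1×365 = 476 + 304 + 686 + 365 = 1831
ΣP(Period 0)Q(Period 1) = 10×68 + 4×76 + 59×14 + 1×365 = 680 + 304 + 826 + 365 = 2175
P = 1831 / 2175 × 100 = 84.1839
Fisher = √(L × P) = √(84.5592 × 84.1839) = 84.3713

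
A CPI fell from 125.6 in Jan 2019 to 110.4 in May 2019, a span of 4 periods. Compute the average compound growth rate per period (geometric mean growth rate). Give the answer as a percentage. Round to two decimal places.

Growth factor = (110.4/125.6)^(1/4) = (0.878981)^(1/4) = 0.968266
Growth rate = 0.968266 − 1 = -0.031734 = -3.1734%

-3.17%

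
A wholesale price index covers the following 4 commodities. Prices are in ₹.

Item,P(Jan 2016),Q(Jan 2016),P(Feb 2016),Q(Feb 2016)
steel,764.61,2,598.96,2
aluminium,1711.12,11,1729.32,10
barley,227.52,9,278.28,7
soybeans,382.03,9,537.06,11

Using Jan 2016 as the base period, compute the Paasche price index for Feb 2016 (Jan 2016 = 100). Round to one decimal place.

107.8

Paasche price index uses current-period quantities as weights.
ΣP(Feb 2016)·Q(Feb 2016) = 598.96×2 + 1729.32×10 + 278.28×7 + 537.06×11 = 1197.92 + 17293.2 + 1947.96 + 5907.66 = 26346.74
ΣP(Jan 2016)·Q(Feb 2016) = 764.61×2 + 1711.12×10 + 227.52×7 + 382.03×11 = 1529.22 + 17111.2 + 1592.64 + 4202.33 = 24435.39
Index = 26346.74 / 24435.39 × 100 = 107.8221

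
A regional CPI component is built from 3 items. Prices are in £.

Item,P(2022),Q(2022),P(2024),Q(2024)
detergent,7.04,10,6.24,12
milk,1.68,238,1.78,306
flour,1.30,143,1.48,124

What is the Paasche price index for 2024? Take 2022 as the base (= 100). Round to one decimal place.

Paasche price index uses current-period quantities as weights.
ΣP(2024)·Q(2024) = 6.24×12 + 1.78×306 + 1.48×124 = 74.88 + 544.68 + 183.52 = 803.08
ΣP(2022)·Q(2024) = 7.04×12 + 1.68×306 + 1.30×124 = 84.48 + 514.08 + 161.2 = 759.76
Index = 803.08 / 759.76 × 100 = 105.7018

105.7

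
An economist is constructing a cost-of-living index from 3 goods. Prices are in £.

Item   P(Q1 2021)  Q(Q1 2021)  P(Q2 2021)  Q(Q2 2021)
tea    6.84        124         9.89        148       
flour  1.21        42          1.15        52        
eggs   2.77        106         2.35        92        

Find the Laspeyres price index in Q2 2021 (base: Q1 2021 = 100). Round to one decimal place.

Laspeyres price index uses base-period quantities as weights.
ΣP(Q2 2021)·Q(Q1 2021) = 9.89×124 + 1.15×42 + 2.35×106 = 1226.36 + 48.3 + 249.1 = 1523.76
ΣP(Q1 2021)·Q(Q1 2021) = 6.84×124 + 1.21×42 + 2.77×106 = 848.16 + 50.82 + 293.62 = 1192.6
Index = 1523.76 / 1192.6 × 100 = 127.7679

127.8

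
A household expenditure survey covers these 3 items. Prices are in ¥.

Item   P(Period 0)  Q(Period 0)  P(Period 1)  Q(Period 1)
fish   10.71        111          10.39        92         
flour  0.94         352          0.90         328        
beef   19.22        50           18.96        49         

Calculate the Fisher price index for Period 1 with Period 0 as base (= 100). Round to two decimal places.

Laspeyres component (base-period weights):
ΣP(Period 1)Q(Period 0) = 10.39×111 + 0.90×352 + 18.96×50 = 1153.29 + 316.8 + 948 = 2418.09
ΣP(Period 0)Q(Period 0) = 10.71×111 + 0.94×352 + 19.22×50 = 1188.81 + 330.88 + 961 = 2480.69
L = 2418.09 / 2480.69 × 100 = 97.4765
Paasche component (current-period weights):
ΣP(Period 1)Q(Period 1) = 10.39×92 + 0.90×328 + 18.96×49 = 955.88 + 295.2 + 929.04 = 2180.12
ΣP(Period 0)Q(Period 1) = 10.71×92 + 0.94×328 + 19.22×49 = 985.32 + 308.32 + 941.78 = 2235.42
P = 2180.12 / 2235.42 × 100 = 97.5262
Fisher = √(L × P) = √(97.4765 × 97.5262) = 97.5013

97.50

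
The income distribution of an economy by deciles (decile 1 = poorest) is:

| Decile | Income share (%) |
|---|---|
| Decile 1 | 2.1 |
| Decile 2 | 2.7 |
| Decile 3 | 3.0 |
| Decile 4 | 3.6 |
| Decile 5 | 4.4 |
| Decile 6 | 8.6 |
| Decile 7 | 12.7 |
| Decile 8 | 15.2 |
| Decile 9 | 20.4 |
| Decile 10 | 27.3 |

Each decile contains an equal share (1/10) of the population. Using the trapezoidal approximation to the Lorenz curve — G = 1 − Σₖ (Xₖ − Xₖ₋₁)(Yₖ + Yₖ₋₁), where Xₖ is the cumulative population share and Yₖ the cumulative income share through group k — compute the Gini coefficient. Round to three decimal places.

Cumulative income shares Yₖ: 0.0210, 0.0480, 0.0780, 0.1140, 0.1580, 0.2440, 0.3710, 0.5230, 0.7270, 1.0000
Σ (Xₖ−Xₖ₋₁)(Yₖ+Yₖ₋₁) = (1/10)(0.0210+0.0000) + (1/10)(0.0480+0.0210) + (1/10)(0.0780+0.0480) + (1/10)(0.1140+0.0780) + (1/10)(0.1580+0.1140) + (1/10)(0.2440+0.1580) + (1/10)(0.3710+0.2440) + (1/10)(0.5230+0.3710) + (1/10)(0.7270+0.5230) + (1/10)(1.0000+0.7270)
  = 0.0021 + 0.0069 + 0.0126 + 0.0192 + 0.0272 + 0.0402 + 0.0615 + 0.0894 + 0.1250 + 0.1727 = 0.5568
G = 1 − 0.5568 = 0.4432

0.443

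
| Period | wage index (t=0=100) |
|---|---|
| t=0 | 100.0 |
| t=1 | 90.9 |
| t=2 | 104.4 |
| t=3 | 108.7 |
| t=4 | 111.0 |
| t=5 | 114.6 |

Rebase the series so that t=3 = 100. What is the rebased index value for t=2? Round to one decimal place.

96.0

Rebased(t=2) = 104.4 / 108.7 × 100 = 96.0442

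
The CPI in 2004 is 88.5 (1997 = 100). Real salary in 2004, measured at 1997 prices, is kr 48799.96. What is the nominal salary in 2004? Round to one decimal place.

Nominal = Real × (Index/100) = 48799.96 × (88.5/100)
        = 48799.96 × 0.885 = 43187.9646

43188.0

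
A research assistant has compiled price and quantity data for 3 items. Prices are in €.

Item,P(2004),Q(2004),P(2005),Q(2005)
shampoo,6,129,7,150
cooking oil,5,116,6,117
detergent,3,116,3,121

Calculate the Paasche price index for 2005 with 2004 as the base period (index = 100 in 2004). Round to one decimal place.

Paasche price index uses current-period quantities as weights.
ΣP(2005)·Q(2005) = 7×150 + 6×117 + 3×121 = 1050 + 702 + 363 = 2115
ΣP(2004)·Q(2005) = 6×150 + 5×117 + 3×121 = 900 + 585 + 363 = 1848
Index = 2115 / 1848 × 100 = 114.4481

114.4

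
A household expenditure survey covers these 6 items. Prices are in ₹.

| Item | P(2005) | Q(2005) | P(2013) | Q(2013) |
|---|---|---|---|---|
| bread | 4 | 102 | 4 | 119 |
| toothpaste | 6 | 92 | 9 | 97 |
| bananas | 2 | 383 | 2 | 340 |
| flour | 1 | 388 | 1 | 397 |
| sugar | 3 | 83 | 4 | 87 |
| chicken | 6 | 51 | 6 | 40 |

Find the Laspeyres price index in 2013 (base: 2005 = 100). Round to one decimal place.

113.5

Laspeyres price index uses base-period quantities as weights.
ΣP(2013)·Q(2005) = 4×102 + 9×92 + 2×383 + 1×388 + 4×83 + 6×51 = 408 + 828 + 766 + 388 + 332 + 306 = 3028
ΣP(2005)·Q(2005) = 4×102 + 6×92 + 2×383 + 1×388 + 3×83 + 6×51 = 408 + 552 + 766 + 388 + 249 + 306 = 2669
Index = 3028 / 2669 × 100 = 113.4507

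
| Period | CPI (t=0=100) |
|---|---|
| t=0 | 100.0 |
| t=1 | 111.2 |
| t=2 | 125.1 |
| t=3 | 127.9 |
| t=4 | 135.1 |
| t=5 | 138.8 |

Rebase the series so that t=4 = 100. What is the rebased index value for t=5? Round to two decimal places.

Rebased(t=5) = 138.8 / 135.1 × 100 = 102.7387

102.74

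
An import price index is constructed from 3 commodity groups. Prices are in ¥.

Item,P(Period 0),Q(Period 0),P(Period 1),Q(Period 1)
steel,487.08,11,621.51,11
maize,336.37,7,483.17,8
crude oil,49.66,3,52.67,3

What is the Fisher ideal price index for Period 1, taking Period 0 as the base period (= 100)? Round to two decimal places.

132.23

Laspeyres component (base-period weights):
ΣP(Period 1)Q(Period 0) = 621.51×11 + 483.17×7 + 52.67×3 = 6836.61 + 3382.19 + 158.01 = 10376.81
ΣP(Period 0)Q(Period 0) = 487.08×11 + 336.37×7 + 49.66×3 = 5357.88 + 2354.59 + 148.98 = 7861.45
L = 10376.81 / 7861.45 × 100 = 131.9961
Paasche component (current-period weights):
ΣP(Period 1)Q(Period 1) = 621.51×11 + 483.17×8 + 52.67×3 = 6836.61 + 3865.36 + 158.01 = 10859.98
ΣP(Period 0)Q(Period 1) = 487.08×11 + 336.37×8 + 49.66×3 = 5357.88 + 2690.96 + 148.98 = 8197.82
P = 10859.98 / 8197.82 × 100 = 132.4740
Fisher = √(L × P) = √(131.9961 × 132.4740) = 132.2349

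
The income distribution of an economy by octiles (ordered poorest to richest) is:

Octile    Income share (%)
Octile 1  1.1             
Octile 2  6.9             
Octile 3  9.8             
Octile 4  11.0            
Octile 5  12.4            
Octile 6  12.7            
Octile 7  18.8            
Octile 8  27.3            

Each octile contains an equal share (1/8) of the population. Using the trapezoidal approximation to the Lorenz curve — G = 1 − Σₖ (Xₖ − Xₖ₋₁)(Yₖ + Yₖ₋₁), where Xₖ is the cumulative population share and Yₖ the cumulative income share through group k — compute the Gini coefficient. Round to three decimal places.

0.316

Cumulative income shares Yₖ: 0.0110, 0.0800, 0.1780, 0.2880, 0.4120, 0.5390, 0.7270, 1.0000
Σ (Xₖ−Xₖ₋₁)(Yₖ+Yₖ₋₁) = (1/8)(0.0110+0.0000) + (1/8)(0.0800+0.0110) + (1/8)(0.1780+0.0800) + (1/8)(0.2880+0.1780) + (1/8)(0.4120+0.2880) + (1/8)(0.5390+0.4120) + (1/8)(0.7270+0.5390) + (1/8)(1.0000+0.7270)
  = 0.0014 + 0.0114 + 0.0323 + 0.0582 + 0.0875 + 0.1189 + 0.1582 + 0.2159 = 0.6837
G = 1 − 0.6837 = 0.3163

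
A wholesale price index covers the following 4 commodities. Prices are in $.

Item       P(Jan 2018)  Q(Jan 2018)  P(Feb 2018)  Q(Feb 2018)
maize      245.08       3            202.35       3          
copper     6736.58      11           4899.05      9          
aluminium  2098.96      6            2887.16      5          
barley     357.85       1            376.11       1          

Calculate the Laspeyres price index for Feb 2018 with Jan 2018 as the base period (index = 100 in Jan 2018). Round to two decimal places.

Laspeyres price index uses base-period quantities as weights.
ΣP(Feb 2018)·Q(Jan 2018) = 202.35×3 + 4899.05×11 + 2887.16×6 + 376.11×1 = 607.05 + 53889.55 + 17322.96 + 376.11 = 72195.67
ΣP(Jan 2018)·Q(Jan 2018) = 245.08×3 + 6736.58×11 + 2098.96×6 + 357.85×1 = 735.24 + 74102.38 + 12593.76 + 357.85 = 87789.23
Index = 72195.67 / 87789.23 × 100 = 82.2375

82.24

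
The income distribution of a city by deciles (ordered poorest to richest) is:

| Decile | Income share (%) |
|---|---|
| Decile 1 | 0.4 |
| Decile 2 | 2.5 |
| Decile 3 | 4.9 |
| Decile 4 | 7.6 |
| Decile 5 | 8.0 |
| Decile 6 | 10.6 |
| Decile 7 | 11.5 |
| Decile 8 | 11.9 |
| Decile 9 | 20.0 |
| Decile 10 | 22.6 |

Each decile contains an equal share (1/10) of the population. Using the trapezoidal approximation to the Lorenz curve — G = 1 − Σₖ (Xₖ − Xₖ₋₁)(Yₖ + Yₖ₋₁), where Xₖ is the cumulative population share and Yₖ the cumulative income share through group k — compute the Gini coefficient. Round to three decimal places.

Cumulative income shares Yₖ: 0.0040, 0.0290, 0.0780, 0.1540, 0.2340, 0.3400, 0.4550, 0.5740, 0.7740, 1.0000
Σ (Xₖ−Xₖ₋₁)(Yₖ+Yₖ₋₁) = (1/10)(0.0040+0.0000) + (1/10)(0.0290+0.0040) + (1/10)(0.0780+0.0290) + (1/10)(0.1540+0.0780) + (1/10)(0.2340+0.1540) + (1/10)(0.3400+0.2340) + (1/10)(0.4550+0.3400) + (1/10)(0.5740+0.4550) + (1/10)(0.7740+0.5740) + (1/10)(1.0000+0.7740)
  = 0.0004 + 0.0033 + 0.0107 + 0.0232 + 0.0388 + 0.0574 + 0.0795 + 0.1029 + 0.1348 + 0.1774 = 0.6284
G = 1 − 0.6284 = 0.3716

0.372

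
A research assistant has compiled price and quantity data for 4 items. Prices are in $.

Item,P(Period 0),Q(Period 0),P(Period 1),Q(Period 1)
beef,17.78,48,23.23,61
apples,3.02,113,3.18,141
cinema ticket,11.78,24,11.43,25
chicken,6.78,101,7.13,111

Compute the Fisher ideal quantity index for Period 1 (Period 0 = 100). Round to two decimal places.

Laspeyres component (base-period weights):
ΣP(Period 0)Q(Period 1) = 17.78×61 + 3.02×141 + 11.78×25 + 6.78×111 = 1084.58 + 425.82 + 294.5 + 752.58 = 2557.48
ΣP(Period 0)Q(Period 0) = 17.78×48 + 3.02×113 + 11.78×24 + 6.78×101 = 853.44 + 341.26 + 282.72 + 684.78 = 2162.2
L = 2557.48 / 2162.2 × 100 = 118.2814
Paasche component (current-period weights):
ΣP(Period 1)Q(Period 1) = 23.23×61 + 3.18×141 + 11.43×25 + 7.13×111 = 1417.03 + 448.38 + 285.75 + 791.43 = 2942.59
ΣP(Period 1)Q(Period 0) = 23.23×48 + 3.18×113 + 11.43×24 + 7.13×101 = 1115.04 + 359.34 + 274.32 + 720.13 = 2468.83
P = 2942.59 / 2468.83 × 100 = 119.1897
Fisher = √(L × P) = √(118.2814 × 119.1897) = 118.7346

118.73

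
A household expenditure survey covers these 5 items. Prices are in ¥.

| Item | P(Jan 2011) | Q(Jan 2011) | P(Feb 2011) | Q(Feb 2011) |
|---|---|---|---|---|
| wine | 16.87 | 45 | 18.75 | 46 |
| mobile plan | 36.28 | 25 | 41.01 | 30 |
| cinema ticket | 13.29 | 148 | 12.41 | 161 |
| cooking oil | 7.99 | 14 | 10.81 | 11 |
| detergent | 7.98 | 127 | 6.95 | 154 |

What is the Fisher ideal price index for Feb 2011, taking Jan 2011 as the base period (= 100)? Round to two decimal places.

99.42

Laspeyres component (base-period weights):
ΣP(Feb 2011)Q(Jan 2011) = 18.75×45 + 41.01×25 + 12.41×148 + 10.81×14 + 6.95×127 = 843.75 + 1025.25 + 1836.68 + 151.34 + 882.65 = 4739.67
ΣP(Jan 2011)Q(Jan 2011) = 16.87×45 + 36.28×25 + 13.29×148 + 7.99×14 + 7.98×127 = 759.15 + 907 + 1966.92 + 111.86 + 1013.46 = 4758.39
L = 4739.67 / 4758.39 × 100 = 99.6066
Paasche component (current-period weights):
ΣP(Feb 2011)Q(Feb 2011) = 18.75×46 + 41.01×30 + 12.41×161 + 10.81×11 + 6.95×154 = 862.5 + 1230.3 + 1998.01 + 118.91 + 1070.3 = 5280.02
ΣP(Jan 2011)Q(Feb 2011) = 16.87×46 + 36.28×30 + 13.29×161 + 7.99×11 + 7.98×154 = 776.02 + 1088.4 + 2139.69 + 87.89 + 1228.92 = 5320.92
P = 5280.02 / 5320.92 × 100 = 99.2313
Fisher = √(L × P) = √(99.6066 × 99.2313) = 99.4188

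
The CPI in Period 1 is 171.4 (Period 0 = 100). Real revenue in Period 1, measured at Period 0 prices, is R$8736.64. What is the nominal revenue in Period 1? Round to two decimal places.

14974.60

Nominal = Real × (Index/100) = 8736.64 × (171.4/100)
        = 8736.64 × 1.714 = 14974.6010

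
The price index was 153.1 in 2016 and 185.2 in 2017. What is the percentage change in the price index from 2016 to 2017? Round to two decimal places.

Change = (185.2 − 153.1) / 153.1 × 100
       = 32.1 / 153.1 × 100 = 20.9667%

20.97%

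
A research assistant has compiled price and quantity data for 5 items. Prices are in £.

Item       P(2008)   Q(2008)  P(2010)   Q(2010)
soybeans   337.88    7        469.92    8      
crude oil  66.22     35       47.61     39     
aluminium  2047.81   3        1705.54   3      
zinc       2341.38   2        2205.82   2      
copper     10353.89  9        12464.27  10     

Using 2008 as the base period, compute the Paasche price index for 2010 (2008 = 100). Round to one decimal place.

116.8

Paasche price index uses current-period quantities as weights.
ΣP(2010)·Q(2010) = 469.92×8 + 47.61×39 + 1705.54×3 + 2205.82×2 + 12464.27×10 = 3759.36 + 1856.79 + 5116.62 + 4411.64 + 124642.7 = 139787.11
ΣP(2008)·Q(2010) = 337.88×8 + 66.22×39 + 2047.81×3 + 2341.38×2 + 10353.89×10 = 2703.04 + 2582.58 + 6143.43 + 4682.76 + 103538.9 = 119650.71
Index = 139787.11 / 119650.71 × 100 = 116.8293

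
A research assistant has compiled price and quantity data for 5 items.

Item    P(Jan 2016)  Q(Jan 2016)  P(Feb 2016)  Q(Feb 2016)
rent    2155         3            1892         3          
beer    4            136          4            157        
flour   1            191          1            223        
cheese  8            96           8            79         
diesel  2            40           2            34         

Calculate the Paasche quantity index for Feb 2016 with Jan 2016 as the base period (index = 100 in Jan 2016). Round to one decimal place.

99.6

Paasche quantity index uses current-period prices as weights.
ΣP(Feb 2016)·Q(Feb 2016) = 1892×3 + 4×157 + 1×223 + 8×79 + 2×34 = 5676 + 628 + 223 + 632 + 68 = 7227
ΣP(Feb 2016)·Q(Jan 2016) = 1892×3 + 4×136 + 1×191 + 8×96 + 2×40 = 5676 + 544 + 191 + 768 + 80 = 7259
Index = 7227 / 7259 × 100 = 99.5592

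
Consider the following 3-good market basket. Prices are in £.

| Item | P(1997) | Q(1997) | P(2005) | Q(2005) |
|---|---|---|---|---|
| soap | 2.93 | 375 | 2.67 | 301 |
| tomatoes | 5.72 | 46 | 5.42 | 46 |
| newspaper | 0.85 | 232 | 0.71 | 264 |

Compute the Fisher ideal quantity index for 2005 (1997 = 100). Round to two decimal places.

87.74

Laspeyres component (base-period weights):
ΣP(1997)Q(2005) = 2.93×301 + 5.72×46 + 0.85×264 = 881.93 + 263.12 + 224.4 = 1369.45
ΣP(1997)Q(1997) = 2.93×375 + 5.72×46 + 0.85×232 = 1098.75 + 263.12 + 197.2 = 1559.07
L = 1369.45 / 1559.07 × 100 = 87.8376
Paasche component (current-period weights):
ΣP(2005)Q(2005) = 2.67×301 + 5.42×46 + 0.71×264 = 803.67 + 249.32 + 187.44 = 1240.43
ΣP(2005)Q(1997) = 2.67×375 + 5.42×46 + 0.71×232 = 1001.25 + 249.32 + 164.72 = 1415.29
P = 1240.43 / 1415.29 × 100 = 87.6449
Fisher = √(L × P) = √(87.8376 × 87.6449) = 87.7412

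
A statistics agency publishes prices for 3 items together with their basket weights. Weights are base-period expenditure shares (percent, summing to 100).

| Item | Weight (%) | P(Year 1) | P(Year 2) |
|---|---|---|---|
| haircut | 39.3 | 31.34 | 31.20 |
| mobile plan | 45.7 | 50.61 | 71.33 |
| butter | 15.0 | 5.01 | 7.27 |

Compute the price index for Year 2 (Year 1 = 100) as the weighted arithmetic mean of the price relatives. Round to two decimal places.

haircut: 39.3 × (31.20/31.34) = 39.3 × 0.995533 = 39.1244
mobile plan: 45.7 × (71.33/50.61) = 45.7 × 1.409405 = 64.4098
butter: 15.0 × (7.27/5.01) = 15.0 × 1.451098 = 21.7665
Index = Σ wᵢ·(p₁ᵢ/p₀ᵢ) = 39.1244 + 64.4098 + 21.7665 = 125.3007

125.30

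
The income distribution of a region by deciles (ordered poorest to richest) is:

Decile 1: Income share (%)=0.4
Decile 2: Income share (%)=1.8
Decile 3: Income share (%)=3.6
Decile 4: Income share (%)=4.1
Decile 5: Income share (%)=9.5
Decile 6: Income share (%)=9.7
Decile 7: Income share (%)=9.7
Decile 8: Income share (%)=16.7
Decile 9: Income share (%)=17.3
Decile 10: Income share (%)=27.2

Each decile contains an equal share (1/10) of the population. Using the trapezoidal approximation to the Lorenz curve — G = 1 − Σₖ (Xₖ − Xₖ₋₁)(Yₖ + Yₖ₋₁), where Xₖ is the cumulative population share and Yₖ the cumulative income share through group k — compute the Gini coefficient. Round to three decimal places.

0.432

Cumulative income shares Yₖ: 0.0040, 0.0220, 0.0580, 0.0990, 0.1940, 0.2910, 0.3880, 0.5550, 0.7280, 1.0000
Σ (Xₖ−Xₖ₋₁)(Yₖ+Yₖ₋₁) = (1/10)(0.0040+0.0000) + (1/10)(0.0220+0.0040) + (1/10)(0.0580+0.0220) + (1/10)(0.0990+0.0580) + (1/10)(0.1940+0.0990) + (1/10)(0.2910+0.1940) + (1/10)(0.3880+0.2910) + (1/10)(0.5550+0.3880) + (1/10)(0.7280+0.5550) + (1/10)(1.0000+0.7280)
  = 0.0004 + 0.0026 + 0.0080 + 0.0157 + 0.0293 + 0.0485 + 0.0679 + 0.0943 + 0.1283 + 0.1728 = 0.5678
G = 1 − 0.5678 = 0.4322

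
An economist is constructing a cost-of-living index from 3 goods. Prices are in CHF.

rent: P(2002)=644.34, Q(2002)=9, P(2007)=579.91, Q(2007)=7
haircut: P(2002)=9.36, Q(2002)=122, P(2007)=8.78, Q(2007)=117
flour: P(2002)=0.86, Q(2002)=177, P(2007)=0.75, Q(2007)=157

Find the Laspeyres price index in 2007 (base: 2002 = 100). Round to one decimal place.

Laspeyres price index uses base-period quantities as weights.
ΣP(2007)·Q(2002) = 579.91×9 + 8.78×122 + 0.75×177 = 5219.19 + 1071.16 + 132.75 = 6423.1
ΣP(2002)·Q(2002) = 644.34×9 + 9.36×122 + 0.86×177 = 5799.06 + 1141.92 + 152.22 = 7093.2
Index = 6423.1 / 7093.2 × 100 = 90.5529

90.6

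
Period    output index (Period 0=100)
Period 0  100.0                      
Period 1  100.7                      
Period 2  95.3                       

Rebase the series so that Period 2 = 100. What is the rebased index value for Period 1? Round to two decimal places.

Rebased(Period 1) = 100.7 / 95.3 × 100 = 105.6663

105.67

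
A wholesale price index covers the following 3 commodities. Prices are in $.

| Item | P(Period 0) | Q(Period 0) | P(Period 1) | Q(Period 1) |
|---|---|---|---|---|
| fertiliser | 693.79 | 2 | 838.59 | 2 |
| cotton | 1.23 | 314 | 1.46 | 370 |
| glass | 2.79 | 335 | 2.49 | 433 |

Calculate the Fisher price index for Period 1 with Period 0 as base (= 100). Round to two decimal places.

108.83

Laspeyres component (base-period weights):
ΣP(Period 1)Q(Period 0) = 838.59×2 + 1.46×314 + 2.49×335 = 1677.18 + 458.44 + 834.15 = 2969.77
ΣP(Period 0)Q(Period 0) = 693.79×2 + 1.23×314 + 2.79×335 = 1387.58 + 386.22 + 934.65 = 2708.45
L = 2969.77 / 2708.45 × 100 = 109.6483
Paasche component (current-period weights):
ΣP(Period 1)Q(Period 1) = 838.59×2 + 1.46×370 + 2.49×433 = 1677.18 + 540.2 + 1078.17 = 3295.55
ΣP(Period 0)Q(Period 1) = 693.79×2 + 1.23×370 + 2.79×433 = 1387.58 + 455.1 + 1208.07 = 3050.75
P = 3295.55 / 3050.75 × 100 = 108.0243
Fisher = √(L × P) = √(109.6483 × 108.0243) = 108.8333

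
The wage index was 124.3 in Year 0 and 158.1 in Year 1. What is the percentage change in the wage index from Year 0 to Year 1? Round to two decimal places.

27.19%

Change = (158.1 − 124.3) / 124.3 × 100
       = 33.8 / 124.3 × 100 = 27.1923%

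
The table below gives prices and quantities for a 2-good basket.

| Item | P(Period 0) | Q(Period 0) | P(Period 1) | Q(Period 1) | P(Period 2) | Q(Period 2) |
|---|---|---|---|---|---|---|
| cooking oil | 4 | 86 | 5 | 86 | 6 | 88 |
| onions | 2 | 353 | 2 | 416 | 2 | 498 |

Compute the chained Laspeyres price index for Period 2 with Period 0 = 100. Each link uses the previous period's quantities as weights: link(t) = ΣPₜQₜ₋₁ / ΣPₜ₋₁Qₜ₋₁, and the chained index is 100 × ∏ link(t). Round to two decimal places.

Link Period 0→Period 1:
ΣP(Period 1)Q(Period 0) = 5×86 + 2×353 = 430 + 706 = 1136
ΣP(Period 0)Q(Period 0) = 4×86 + 2×353 = 344 + 706 = 1050
link = 1136/1050 = 1.081905
Link Period 1→Period 2:
ΣP(Period 2)Q(Period 1) = 6×86 + 2×416 = 516 + 832 = 1348
ΣP(Period 1)Q(Period 1) = 5×86 + 2×416 = 430 + 832 = 1262
link = 1348/1262 = 1.068146
Chained index = 100 × 1.081905 × 1.068146 = 115.5632

115.56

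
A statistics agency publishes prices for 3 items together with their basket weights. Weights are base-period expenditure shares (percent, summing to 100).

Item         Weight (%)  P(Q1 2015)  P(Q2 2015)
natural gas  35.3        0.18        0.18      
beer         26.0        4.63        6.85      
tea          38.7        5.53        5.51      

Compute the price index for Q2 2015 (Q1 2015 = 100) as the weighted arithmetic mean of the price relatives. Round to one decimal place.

natural gas: 35.3 × (0.18/0.18) = 35.3 × 1.000000 = 35.3000
beer: 26.0 × (6.85/4.63) = 26.0 × 1.479482 = 38.4665
tea: 38.7 × (5.51/5.53) = 38.7 × 0.996383 = 38.5600
Index = Σ wᵢ·(p₁ᵢ/p₀ᵢ) = 35.3000 + 38.4665 + 38.5600 = 112.3266

112.3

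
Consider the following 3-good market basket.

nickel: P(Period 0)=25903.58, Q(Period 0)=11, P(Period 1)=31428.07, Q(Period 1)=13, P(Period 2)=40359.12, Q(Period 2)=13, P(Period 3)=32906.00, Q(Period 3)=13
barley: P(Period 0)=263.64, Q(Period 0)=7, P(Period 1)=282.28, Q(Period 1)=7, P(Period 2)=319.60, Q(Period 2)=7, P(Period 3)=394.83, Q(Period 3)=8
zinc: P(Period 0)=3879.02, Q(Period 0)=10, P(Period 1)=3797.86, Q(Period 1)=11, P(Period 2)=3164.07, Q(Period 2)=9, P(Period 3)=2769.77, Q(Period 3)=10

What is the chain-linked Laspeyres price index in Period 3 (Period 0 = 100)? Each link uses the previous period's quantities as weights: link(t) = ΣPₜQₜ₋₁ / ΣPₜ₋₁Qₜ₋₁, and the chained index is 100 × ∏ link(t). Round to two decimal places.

Link Period 0→Period 1:
ΣP(Period 1)Q(Period 0) = 31428.07×11 + 282.28×7 + 3797.86×10 = 345708.77 + 1975.96 + 37978.6 = 385663.33
ΣP(Period 0)Q(Period 0) = 25903.58×11 + 263.64×7 + 3879.02×10 = 284939.38 + 1845.48 + 38790.2 = 325575.06
link = 385663.33/325575.06 = 1.184560
Link Period 1→Period 2:
ΣP(Period 2)Q(Period 1) = 40359.12×13 + 319.60×7 + 3164.07×11 = 524668.56 + 2237.2 + 34804.77 = 561710.53
ΣP(Period 1)Q(Period 1) = 31428.07×13 + 282.28×7 + 3797.86×11 = 408564.91 + 1975.96 + 41776.46 = 452317.33
link = 561710.53/452317.33 = 1.241851
Link Period 2→Period 3:
ΣP(Period 3)Q(Period 2) = 32906.00×13 + 394.83×7 + 2769.77×9 = 427778 + 2763.81 + 24927.93 = 455469.74
ΣP(Period 2)Q(Period 2) = 40359.12×13 + 319.60×7 + 3164.07×9 = 524668.56 + 2237.2 + 28476.63 = 555382.39
link = 455469.74/555382.39 = 0.820101
Chained index = 100 × 1.184560 × 1.241851 × 0.820101 = 120.6407

120.64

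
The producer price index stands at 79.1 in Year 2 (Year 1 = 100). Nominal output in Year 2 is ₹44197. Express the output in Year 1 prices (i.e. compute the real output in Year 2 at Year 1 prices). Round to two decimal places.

55874.84

Real = Nominal ÷ (Index/100) = 44197 ÷ (79.1/100)
     = 44197 ÷ 0.791 = 55874.8420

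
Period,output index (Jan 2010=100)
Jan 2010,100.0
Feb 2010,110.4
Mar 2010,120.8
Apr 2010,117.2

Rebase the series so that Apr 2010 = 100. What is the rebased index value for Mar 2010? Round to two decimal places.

103.07

Rebased(Mar 2010) = 120.8 / 117.2 × 100 = 103.0717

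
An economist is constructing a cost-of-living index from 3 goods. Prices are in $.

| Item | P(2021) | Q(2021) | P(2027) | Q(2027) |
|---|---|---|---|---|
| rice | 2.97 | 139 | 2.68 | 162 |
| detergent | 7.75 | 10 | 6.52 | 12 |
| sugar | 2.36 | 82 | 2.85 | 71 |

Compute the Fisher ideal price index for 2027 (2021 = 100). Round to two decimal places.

Laspeyres component (base-period weights):
ΣP(2027)Q(2021) = 2.68×139 + 6.52×10 + 2.85×82 = 372.52 + 65.2 + 233.7 = 671.42
ΣP(2021)Q(2021) = 2.97×139 + 7.75×10 + 2.36×82 = 412.83 + 77.5 + 193.52 = 683.85
L = 671.42 / 683.85 × 100 = 98.1823
Paasche component (current-period weights):
ΣP(2027)Q(2027) = 2.68×162 + 6.52×12 + 2.85×71 = 434.16 + 78.24 + 202.35 = 714.75
ΣP(2021)Q(2027) = 2.97×162 + 7.75×12 + 2.36×71 = 481.14 + 93 + 167.56 = 741.7
P = 714.75 / 741.7 × 100 = 96.3665
Fisher = √(L × P) = √(98.1823 × 96.3665) = 97.2702

97.27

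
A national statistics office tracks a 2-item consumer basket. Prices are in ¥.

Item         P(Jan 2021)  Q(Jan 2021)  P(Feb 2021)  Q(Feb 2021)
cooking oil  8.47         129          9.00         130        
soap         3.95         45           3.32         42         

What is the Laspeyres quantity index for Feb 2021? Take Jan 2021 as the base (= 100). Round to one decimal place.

Laspeyres quantity index uses base-period prices as weights.
ΣP(Jan 2021)·Q(Feb 2021) = 8.47×130 + 3.95×42 = 1101.1 + 165.9 = 1267
ΣP(Jan 2021)·Q(Jan 2021) = 8.47×129 + 3.95×45 = 1092.63 + 177.75 = 1270.38
Index = 1267 / 1270.38 × 100 = 99.7339

99.7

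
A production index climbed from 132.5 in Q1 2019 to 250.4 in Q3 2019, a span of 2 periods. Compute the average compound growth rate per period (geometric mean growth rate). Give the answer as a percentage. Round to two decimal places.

37.47%

Growth factor = (250.4/132.5)^(1/2) = (1.889811)^(1/2) = 1.374704
Growth rate = 1.374704 − 1 = 0.374704 = 37.4704%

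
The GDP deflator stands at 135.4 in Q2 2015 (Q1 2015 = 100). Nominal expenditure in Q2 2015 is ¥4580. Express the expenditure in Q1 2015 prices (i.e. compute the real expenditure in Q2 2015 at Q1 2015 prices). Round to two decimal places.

3382.57

Real = Nominal ÷ (Index/100) = 4580 ÷ (135.4/100)
     = 4580 ÷ 1.354 = 3382.5702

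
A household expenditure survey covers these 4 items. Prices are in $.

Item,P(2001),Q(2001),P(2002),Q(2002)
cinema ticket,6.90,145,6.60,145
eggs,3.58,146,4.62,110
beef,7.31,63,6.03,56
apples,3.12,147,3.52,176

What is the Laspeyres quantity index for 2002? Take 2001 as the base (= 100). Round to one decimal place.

Laspeyres quantity index uses base-period prices as weights.
ΣP(2001)·Q(2002) = 6.90×145 + 3.58×110 + 7.31×56 + 3.12×176 = 1000.5 + 393.8 + 409.36 + 549.12 = 2352.78
ΣP(2001)·Q(2001) = 6.90×145 + 3.58×146 + 7.31×63 + 3.12×147 = 1000.5 + 522.68 + 460.53 + 458.64 = 2442.35
Index = 2352.78 / 2442.35 × 100 = 96.3326

96.3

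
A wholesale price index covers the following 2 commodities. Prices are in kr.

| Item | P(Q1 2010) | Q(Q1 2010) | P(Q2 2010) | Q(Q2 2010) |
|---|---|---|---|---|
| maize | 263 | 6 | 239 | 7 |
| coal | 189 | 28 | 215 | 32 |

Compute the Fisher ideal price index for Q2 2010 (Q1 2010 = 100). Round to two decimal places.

108.46

Laspeyres component (base-period weights):
ΣP(Q2 2010)Q(Q1 2010) = 239×6 + 215×28 = 1434 + 6020 = 7454
ΣP(Q1 2010)Q(Q1 2010) = 263×6 + 189×28 = 1578 + 5292 = 6870
L = 7454 / 6870 × 100 = 108.5007
Paasche component (current-period weights):
ΣP(Q2 2010)Q(Q2 2010) = 239×7 + 215×32 = 1673 + 6880 = 8553
ΣP(Q1 2010)Q(Q2 2010) = 263×7 + 189×32 = 1841 + 6048 = 7889
P = 8553 / 7889 × 100 = 108.4168
Fisher = √(L × P) = √(108.5007 × 108.4168) = 108.4587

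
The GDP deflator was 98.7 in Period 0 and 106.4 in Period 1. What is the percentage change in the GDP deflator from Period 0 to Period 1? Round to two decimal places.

Change = (106.4 − 98.7) / 98.7 × 100
       = 7.7 / 98.7 × 100 = 7.8014%

7.80%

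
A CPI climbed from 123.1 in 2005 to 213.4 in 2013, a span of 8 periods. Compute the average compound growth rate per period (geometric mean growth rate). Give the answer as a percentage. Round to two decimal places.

Growth factor = (213.4/123.1)^(1/8) = (1.733550)^(1/8) = 1.071191
Growth rate = 1.071191 − 1 = 0.071191 = 7.1191%

7.12%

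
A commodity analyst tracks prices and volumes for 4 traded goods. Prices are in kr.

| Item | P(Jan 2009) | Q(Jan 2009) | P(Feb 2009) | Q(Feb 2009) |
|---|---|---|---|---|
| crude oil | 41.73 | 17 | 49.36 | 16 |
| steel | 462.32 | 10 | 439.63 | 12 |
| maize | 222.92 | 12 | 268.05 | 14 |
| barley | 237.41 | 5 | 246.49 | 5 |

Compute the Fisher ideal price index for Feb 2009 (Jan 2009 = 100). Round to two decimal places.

Laspeyres component (base-period weights):
ΣP(Feb 2009)Q(Jan 2009) = 49.36×17 + 439.63×10 + 268.05×12 + 246.49×5 = 839.12 + 4396.3 + 3216.6 + 1232.45 = 9684.47
ΣP(Jan 2009)Q(Jan 2009) = 41.73×17 + 462.32×10 + 222.92×12 + 237.41×5 = 709.41 + 4623.2 + 2675.04 + 1187.05 = 9194.7
L = 9684.47 / 9194.7 × 100 = 105.3267
Paasche component (current-period weights):
ΣP(Feb 2009)Q(Feb 2009) = 49.36×16 + 439.63×12 + 268.05×14 + 246.49×5 = 789.76 + 5275.56 + 3752.7 + 1232.45 = 11050.47
ΣP(Jan 2009)Q(Feb 2009) = 41.73×16 + 462.32×12 + 222.92×14 + 237.41×5 = 667.68 + 5547.84 + 3120.88 + 1187.05 = 10523.45
P = 11050.47 / 10523.45 × 100 = 105.0081
Fisher = √(L × P) = √(105.3267 × 105.0081) = 105.1672

105.17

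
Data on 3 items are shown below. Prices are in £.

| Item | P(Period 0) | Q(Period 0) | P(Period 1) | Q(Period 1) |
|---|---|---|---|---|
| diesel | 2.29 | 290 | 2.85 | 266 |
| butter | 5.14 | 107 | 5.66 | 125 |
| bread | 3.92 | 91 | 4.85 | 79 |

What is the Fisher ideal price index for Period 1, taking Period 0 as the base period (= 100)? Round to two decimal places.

Laspeyres component (base-period weights):
ΣP(Period 1)Q(Period 0) = 2.85×290 + 5.66×107 + 4.85×91 = 826.5 + 605.62 + 441.35 = 1873.47
ΣP(Period 0)Q(Period 0) = 2.29×290 + 5.14×107 + 3.92×91 = 664.1 + 549.98 + 356.72 = 1570.8
L = 1873.47 / 1570.8 × 100 = 119.2685
Paasche component (current-period weights):
ΣP(Period 1)Q(Period 1) = 2.85×266 + 5.66×125 + 4.85×79 = 758.1 + 707.5 + 383.15 = 1848.75
ΣP(Period 0)Q(Period 1) = 2.29×266 + 5.14×125 + 3.92×79 = 609.14 + 642.5 + 309.68 = 1561.32
P = 1848.75 / 1561.32 × 100 = 118.4094
Fisher = √(L × P) = √(119.2685 × 118.4094) = 118.8382

118.84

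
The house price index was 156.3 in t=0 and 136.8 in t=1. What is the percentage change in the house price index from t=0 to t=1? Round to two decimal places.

-12.48%

Change = (136.8 − 156.3) / 156.3 × 100
       = -19.5 / 156.3 × 100 = -12.4760%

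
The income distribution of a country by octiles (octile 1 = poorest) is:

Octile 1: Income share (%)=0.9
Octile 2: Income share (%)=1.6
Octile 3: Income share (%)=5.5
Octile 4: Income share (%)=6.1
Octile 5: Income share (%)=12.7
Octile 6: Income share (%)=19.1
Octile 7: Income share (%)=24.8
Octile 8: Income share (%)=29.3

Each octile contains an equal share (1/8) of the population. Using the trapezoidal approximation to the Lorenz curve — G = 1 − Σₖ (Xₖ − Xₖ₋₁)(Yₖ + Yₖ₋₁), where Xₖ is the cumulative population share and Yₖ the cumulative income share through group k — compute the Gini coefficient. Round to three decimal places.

Cumulative income shares Yₖ: 0.0090, 0.0250, 0.0800, 0.1410, 0.2680, 0.4590, 0.7070, 1.0000
Σ (Xₖ−Xₖ₋₁)(Yₖ+Yₖ₋₁) = (1/8)(0.0090+0.0000) + (1/8)(0.0250+0.0090) + (1/8)(0.0800+0.0250) + (1/8)(0.1410+0.0800) + (1/8)(0.2680+0.1410) + (1/8)(0.4590+0.2680) + (1/8)(0.7070+0.4590) + (1/8)(1.0000+0.7070)
  = 0.0011 + 0.0043 + 0.0131 + 0.0276 + 0.0511 + 0.0909 + 0.1458 + 0.2134 = 0.5473
G = 1 − 0.5473 = 0.4527

0.453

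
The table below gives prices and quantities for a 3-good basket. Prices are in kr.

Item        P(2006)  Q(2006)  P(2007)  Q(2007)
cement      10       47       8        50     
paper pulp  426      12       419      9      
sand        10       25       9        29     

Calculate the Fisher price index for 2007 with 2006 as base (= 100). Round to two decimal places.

96.18

Laspeyres component (base-period weights):
ΣP(2007)Q(2006) = 8×47 + 419×12 + 9×25 = 376 + 5028 + 225 = 5629
ΣP(2006)Q(2006) = 10×47 + 426×12 + 10×25 = 470 + 5112 + 250 = 5832
L = 5629 / 5832 × 100 = 96.5192
Paasche component (current-period weights):
ΣP(2007)Q(2007) = 8×50 + 419×9 + 9×29 = 400 + 3771 + 261 = 4432
ΣP(2006)Q(2007) = 10×50 + 426×9 + 10×29 = 500 + 3834 + 290 = 4624
P = 4432 / 4624 × 100 = 95.8478
Fisher = √(L × P) = √(96.5192 × 95.8478) = 96.1829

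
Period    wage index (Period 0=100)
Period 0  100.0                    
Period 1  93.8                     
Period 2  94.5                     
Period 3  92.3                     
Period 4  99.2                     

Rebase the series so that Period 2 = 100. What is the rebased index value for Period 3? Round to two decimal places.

Rebased(Period 3) = 92.3 / 94.5 × 100 = 97.6720

97.67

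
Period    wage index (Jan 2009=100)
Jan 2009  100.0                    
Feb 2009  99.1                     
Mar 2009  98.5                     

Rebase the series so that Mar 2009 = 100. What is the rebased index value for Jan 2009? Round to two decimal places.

Rebased(Jan 2009) = 100.0 / 98.5 × 100 = 101.5228

101.52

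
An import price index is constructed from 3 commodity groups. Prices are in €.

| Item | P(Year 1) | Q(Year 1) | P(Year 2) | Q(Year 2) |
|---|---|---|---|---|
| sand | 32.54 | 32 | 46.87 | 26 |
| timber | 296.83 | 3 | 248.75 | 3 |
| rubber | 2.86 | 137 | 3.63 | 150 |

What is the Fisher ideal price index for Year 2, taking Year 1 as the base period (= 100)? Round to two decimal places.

116.97

Laspeyres component (base-period weights):
ΣP(Year 2)Q(Year 1) = 46.87×32 + 248.75×3 + 3.63×137 = 1499.84 + 746.25 + 497.31 = 2743.4
ΣP(Year 1)Q(Year 1) = 32.54×32 + 296.83×3 + 2.86×137 = 1041.28 + 890.49 + 391.82 = 2323.59
L = 2743.4 / 2323.59 × 100 = 118.0673
Paasche component (current-period weights):
ΣP(Year 2)Q(Year 2) = 46.87×26 + 248.75×3 + 3.63×150 = 1218.62 + 746.25 + 544.5 = 2509.37
ΣP(Year 1)Q(Year 2) = 32.54×26 + 296.83×3 + 2.86×150 = 846.04 + 890.49 + 429 = 2165.53
P = 2509.37 / 2165.53 × 100 = 115.8779
Fisher = √(L × P) = √(118.0673 × 115.8779) = 116.9675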